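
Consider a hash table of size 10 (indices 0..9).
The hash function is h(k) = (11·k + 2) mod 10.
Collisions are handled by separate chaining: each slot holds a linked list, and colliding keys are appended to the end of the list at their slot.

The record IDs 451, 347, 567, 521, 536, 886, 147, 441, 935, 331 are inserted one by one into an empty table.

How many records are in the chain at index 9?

3

451 -> bucket 3
347 -> bucket 9
567 -> bucket 9 (collision)
521 -> bucket 3 (collision)
536 -> bucket 8
886 -> bucket 8 (collision)
147 -> bucket 9 (collision)
441 -> bucket 3 (collision)
935 -> bucket 7
331 -> bucket 3 (collision)
Final buckets:
0: _
1: _
2: _
3: 451 -> 521 -> 441 -> 331
4: _
5: _
6: _
7: 935
8: 536 -> 886
9: 347 -> 567 -> 147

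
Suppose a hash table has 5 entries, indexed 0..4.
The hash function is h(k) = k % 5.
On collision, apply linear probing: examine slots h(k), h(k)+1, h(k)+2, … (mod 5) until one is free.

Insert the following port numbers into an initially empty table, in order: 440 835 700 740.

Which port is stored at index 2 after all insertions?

700

440: h=0 → slot 0
835: h=0, probe 0,1 → slot 1
700: h=0, probe 0,1,2 → slot 2
740: h=0, probe 0,1,2,3 → slot 3
Table: [440, 835, 700, 740, ∅]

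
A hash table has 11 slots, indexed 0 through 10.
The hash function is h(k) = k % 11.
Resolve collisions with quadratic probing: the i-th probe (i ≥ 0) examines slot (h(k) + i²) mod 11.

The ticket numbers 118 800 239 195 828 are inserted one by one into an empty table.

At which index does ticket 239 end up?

1

118 hashes to 8; slot 8 is free -> place at 8.
800 hashes to 8; 8 taken -> place at 9.
239 hashes to 8; 8,9 taken -> place at 1.
195 hashes to 8; 8,9,1 taken -> place at 6.
828 hashes to 3; slot 3 is free -> place at 3.
Table: [—, 239, —, 828, —, —, 195, —, 118, 800, —]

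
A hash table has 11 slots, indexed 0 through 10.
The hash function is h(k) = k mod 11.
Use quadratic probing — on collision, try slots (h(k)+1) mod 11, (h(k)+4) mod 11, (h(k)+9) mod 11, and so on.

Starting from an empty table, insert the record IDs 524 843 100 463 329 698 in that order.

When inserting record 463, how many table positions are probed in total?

524: h=7 → slot 7
843: h=7, probe 7,8 → slot 8
100: h=1 → slot 1
463: h=1, probe 1,2 → slot 2
329: h=10 → slot 10
698: h=5 → slot 5
Table: [—, 100, 463, —, —, 698, —, 524, 843, —, 329]

2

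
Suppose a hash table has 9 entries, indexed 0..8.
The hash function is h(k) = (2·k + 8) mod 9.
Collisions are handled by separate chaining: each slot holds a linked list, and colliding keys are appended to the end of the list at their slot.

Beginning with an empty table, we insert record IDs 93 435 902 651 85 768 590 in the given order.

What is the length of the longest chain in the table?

4

93 → bucket 5
435 → bucket 5 (collision)
902 → bucket 3
651 → bucket 5 (collision)
85 → bucket 7
768 → bucket 5 (collision)
590 → bucket 0
Final buckets:
0: 590
1: —
2: —
3: 902
4: —
5: 93 -> 435 -> 651 -> 768
6: —
7: 85
8: —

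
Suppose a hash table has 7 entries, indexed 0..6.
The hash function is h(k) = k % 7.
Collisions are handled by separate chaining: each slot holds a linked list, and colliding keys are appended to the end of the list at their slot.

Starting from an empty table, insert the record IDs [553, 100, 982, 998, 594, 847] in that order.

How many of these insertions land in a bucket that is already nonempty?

Insert 553: h=0, bucket 0 empty -> new chain.
Insert 100: h=2, bucket 2 empty -> new chain.
Insert 982: h=2, bucket 2 nonempty -> append to chain.
Insert 998: h=4, bucket 4 empty -> new chain.
Insert 594: h=6, bucket 6 empty -> new chain.
Insert 847: h=0, bucket 0 nonempty -> append to chain.
Final buckets:
0: 553 -> 847
1: _
2: 100 -> 982
3: _
4: 998
5: _
6: 594

2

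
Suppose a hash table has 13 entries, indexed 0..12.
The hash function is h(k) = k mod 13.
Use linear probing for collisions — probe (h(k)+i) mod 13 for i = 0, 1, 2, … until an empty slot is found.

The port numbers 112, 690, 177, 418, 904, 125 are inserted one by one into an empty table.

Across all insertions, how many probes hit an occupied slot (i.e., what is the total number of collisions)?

112 hashes to 8; slot 8 is free => place at 8.
690 hashes to 1; slot 1 is free => place at 1.
177 hashes to 8; 8 taken => place at 9.
418 hashes to 2; slot 2 is free => place at 2.
904 hashes to 7; slot 7 is free => place at 7.
125 hashes to 8; 8,9 taken => place at 10.
Table: [—, 690, 418, —, —, —, —, 904, 112, 177, 125, —, —]

3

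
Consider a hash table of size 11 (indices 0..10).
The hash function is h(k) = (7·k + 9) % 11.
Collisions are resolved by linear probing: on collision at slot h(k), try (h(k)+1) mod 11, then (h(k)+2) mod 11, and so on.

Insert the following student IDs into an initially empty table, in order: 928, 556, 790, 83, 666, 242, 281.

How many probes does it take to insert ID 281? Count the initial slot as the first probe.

5

928: h=4 -> slot 4
556: h=7 -> slot 7
790: h=6 -> slot 6
83: h=7, probe 7,8 -> slot 8
666: h=7, probe 7,8,9 -> slot 9
242: h=9, probe 9,10 -> slot 10
281: h=7, probe 7,8,9,10,0 -> slot 0
Table: [281, ∅, ∅, ∅, 928, ∅, 790, 556, 83, 666, 242]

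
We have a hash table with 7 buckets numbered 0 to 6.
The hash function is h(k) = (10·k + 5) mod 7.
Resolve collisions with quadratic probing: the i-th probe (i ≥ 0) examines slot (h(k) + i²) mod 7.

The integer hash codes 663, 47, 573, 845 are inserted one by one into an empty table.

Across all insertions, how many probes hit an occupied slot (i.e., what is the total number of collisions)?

663: h=6 -> slot 6
47: h=6, probe 6,0 -> slot 0
573: h=2 -> slot 2
845: h=6, probe 6,0,3 -> slot 3
Table: [47, -, 573, 845, -, -, 663]

3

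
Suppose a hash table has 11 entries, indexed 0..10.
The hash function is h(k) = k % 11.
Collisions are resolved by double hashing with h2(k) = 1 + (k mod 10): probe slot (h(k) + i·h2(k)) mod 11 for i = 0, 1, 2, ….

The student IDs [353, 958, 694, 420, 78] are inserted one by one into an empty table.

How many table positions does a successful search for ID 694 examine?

2

353: h=1 => slot 1
958: h=1, h2=9, probe 1,10 => slot 10
694: h=1, h2=5, probe 1,6 => slot 6
420: h=2 => slot 2
78: h=1, h2=9, probe 1,10,8 => slot 8
Table: [∅, 353, 420, ∅, ∅, ∅, 694, ∅, 78, ∅, 958]
Lookup 694: h=1, h2=5, probe 1,6 → found at 6.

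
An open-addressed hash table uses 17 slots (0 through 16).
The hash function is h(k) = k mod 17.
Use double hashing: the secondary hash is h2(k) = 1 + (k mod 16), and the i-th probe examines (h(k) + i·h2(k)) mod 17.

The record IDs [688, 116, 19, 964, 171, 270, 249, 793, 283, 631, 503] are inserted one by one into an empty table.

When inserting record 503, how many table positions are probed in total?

Insert 688: h=8, slot 8 empty => index 8.
Insert 116: h=14, slot 14 empty => index 14.
Insert 19: h=2, slot 2 empty => index 2.
Insert 964: h=12, slot 12 empty => index 12.
Insert 171: h=1, slot 1 empty => index 1.
Insert 270: h=15, slot 15 empty => index 15.
Insert 249: h=11, slot 11 empty => index 11.
Insert 793: h=11, h2=10, slot 11 occupied => index 4.
Insert 283: h=11, h2=12, slot 11 occupied => index 6.
Insert 631: h=2, h2=8, slot 2 occupied => index 10.
Insert 503: h=10, h2=8, slots 10,1 occupied => index 9.
Table: [_, 171, 19, _, 793, _, 283, _, 688, 503, 631, 249, 964, _, 116, 270, _]

3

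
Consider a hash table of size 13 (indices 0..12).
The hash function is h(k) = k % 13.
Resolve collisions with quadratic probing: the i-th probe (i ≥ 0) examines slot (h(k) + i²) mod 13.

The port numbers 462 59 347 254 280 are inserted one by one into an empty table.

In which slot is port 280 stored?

462: h=7 => slot 7
59: h=7, probe 7,8 => slot 8
347: h=9 => slot 9
254: h=7, probe 7,8,11 => slot 11
280: h=7, probe 7,8,11,3 => slot 3
Table: [., ., ., 280, ., ., ., 462, 59, 347, ., 254, .]

3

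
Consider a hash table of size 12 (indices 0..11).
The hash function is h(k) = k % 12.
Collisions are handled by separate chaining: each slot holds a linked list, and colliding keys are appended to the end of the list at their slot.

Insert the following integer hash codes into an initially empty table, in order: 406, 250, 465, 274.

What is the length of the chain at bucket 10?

3

406 → bucket 10
250 → bucket 10 (collision)
465 → bucket 9
274 → bucket 10 (collision)
Final buckets:
0: .
1: .
2: .
3: .
4: .
5: .
6: .
7: .
8: .
9: 465
10: 406 -> 250 -> 274
11: .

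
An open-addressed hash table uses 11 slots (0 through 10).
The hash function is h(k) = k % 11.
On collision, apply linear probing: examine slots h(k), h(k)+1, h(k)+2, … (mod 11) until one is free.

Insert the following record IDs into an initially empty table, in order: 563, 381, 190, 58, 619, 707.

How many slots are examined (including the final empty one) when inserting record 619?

3

Insert 563: h=2, slot 2 empty => index 2.
Insert 381: h=7, slot 7 empty => index 7.
Insert 190: h=3, slot 3 empty => index 3.
Insert 58: h=3, slot 3 occupied => index 4.
Insert 619: h=3, slots 3,4 occupied => index 5.
Insert 707: h=3, slots 3,4,5 occupied => index 6.
Table: [∅, ∅, 563, 190, 58, 619, 707, 381, ∅, ∅, ∅]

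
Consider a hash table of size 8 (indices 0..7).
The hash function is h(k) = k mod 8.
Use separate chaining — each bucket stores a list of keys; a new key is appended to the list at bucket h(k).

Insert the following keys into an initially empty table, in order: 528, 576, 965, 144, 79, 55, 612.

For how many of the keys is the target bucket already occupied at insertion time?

Insert 528: h=0, bucket 0 empty → new chain.
Insert 576: h=0, bucket 0 nonempty → append to chain.
Insert 965: h=5, bucket 5 empty → new chain.
Insert 144: h=0, bucket 0 nonempty → append to chain.
Insert 79: h=7, bucket 7 empty → new chain.
Insert 55: h=7, bucket 7 nonempty → append to chain.
Insert 612: h=4, bucket 4 empty → new chain.
Final buckets:
0: 528 -> 576 -> 144
1: .
2: .
3: .
4: 612
5: 965
6: .
7: 79 -> 55

3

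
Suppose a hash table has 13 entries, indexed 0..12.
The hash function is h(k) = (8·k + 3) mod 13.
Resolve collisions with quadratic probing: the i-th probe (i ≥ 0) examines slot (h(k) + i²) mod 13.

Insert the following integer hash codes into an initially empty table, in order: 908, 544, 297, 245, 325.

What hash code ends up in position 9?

Insert 908: h=0, slot 0 empty => index 0.
Insert 544: h=0, slot 0 occupied => index 1.
Insert 297: h=0, slots 0,1 occupied => index 4.
Insert 245: h=0, slots 0,1,4 occupied => index 9.
Insert 325: h=3, slot 3 empty => index 3.
Table: [908, 544, ., 325, 297, ., ., ., ., 245, ., ., .]

245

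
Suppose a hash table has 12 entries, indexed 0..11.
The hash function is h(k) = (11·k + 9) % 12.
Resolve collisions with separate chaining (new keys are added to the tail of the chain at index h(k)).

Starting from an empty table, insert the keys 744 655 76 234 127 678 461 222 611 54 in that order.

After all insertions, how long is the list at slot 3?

Insert 744: h=9, bucket 9 empty → new chain.
Insert 655: h=2, bucket 2 empty → new chain.
Insert 76: h=5, bucket 5 empty → new chain.
Insert 234: h=3, bucket 3 empty → new chain.
Insert 127: h=2, bucket 2 nonempty → append to chain.
Insert 678: h=3, bucket 3 nonempty → append to chain.
Insert 461: h=4, bucket 4 empty → new chain.
Insert 222: h=3, bucket 3 nonempty → append to chain.
Insert 611: h=10, bucket 10 empty → new chain.
Insert 54: h=3, bucket 3 nonempty → append to chain.
Final buckets:
0: ∅
1: ∅
2: 655 -> 127
3: 234 -> 678 -> 222 -> 54
4: 461
5: 76
6: ∅
7: ∅
8: ∅
9: 744
10: 611
11: ∅

4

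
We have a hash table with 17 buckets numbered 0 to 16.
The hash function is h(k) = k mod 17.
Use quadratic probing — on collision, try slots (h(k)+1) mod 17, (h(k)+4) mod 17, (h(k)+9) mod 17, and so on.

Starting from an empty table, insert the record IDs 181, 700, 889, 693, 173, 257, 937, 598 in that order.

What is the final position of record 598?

7

181: h=11 => slot 11
700: h=3 => slot 3
889: h=5 => slot 5
693: h=13 => slot 13
173: h=3, probe 3,4 => slot 4
257: h=2 => slot 2
937: h=2, probe 2,3,6 => slot 6
598: h=3, probe 3,4,7 => slot 7
Table: [—, —, 257, 700, 173, 889, 937, 598, —, —, —, 181, —, 693, —, —, —]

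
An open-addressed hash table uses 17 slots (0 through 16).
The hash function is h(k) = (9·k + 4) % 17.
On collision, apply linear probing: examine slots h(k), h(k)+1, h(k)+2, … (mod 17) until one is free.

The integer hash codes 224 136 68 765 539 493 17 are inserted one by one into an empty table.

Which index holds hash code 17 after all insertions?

8

224 hashes to 14; slot 14 is free -> place at 14.
136 hashes to 4; slot 4 is free -> place at 4.
68 hashes to 4; 4 taken -> place at 5.
765 hashes to 4; 4,5 taken -> place at 6.
539 hashes to 10; slot 10 is free -> place at 10.
493 hashes to 4; 4,5,6 taken -> place at 7.
17 hashes to 4; 4,5,6,7 taken -> place at 8.
Table: [-, -, -, -, 136, 68, 765, 493, 17, -, 539, -, -, -, 224, -, -]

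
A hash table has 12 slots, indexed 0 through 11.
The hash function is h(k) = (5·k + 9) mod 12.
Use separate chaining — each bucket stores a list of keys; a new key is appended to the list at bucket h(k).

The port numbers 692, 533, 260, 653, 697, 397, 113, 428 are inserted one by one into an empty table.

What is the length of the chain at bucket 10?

Insert 692: h=1, bucket 1 empty → new chain.
Insert 533: h=10, bucket 10 empty → new chain.
Insert 260: h=1, bucket 1 nonempty → append to chain.
Insert 653: h=10, bucket 10 nonempty → append to chain.
Insert 697: h=2, bucket 2 empty → new chain.
Insert 397: h=2, bucket 2 nonempty → append to chain.
Insert 113: h=10, bucket 10 nonempty → append to chain.
Insert 428: h=1, bucket 1 nonempty → append to chain.
Final buckets:
0: _
1: 692 -> 260 -> 428
2: 697 -> 397
3: _
4: _
5: _
6: _
7: _
8: _
9: _
10: 533 -> 653 -> 113
11: _

3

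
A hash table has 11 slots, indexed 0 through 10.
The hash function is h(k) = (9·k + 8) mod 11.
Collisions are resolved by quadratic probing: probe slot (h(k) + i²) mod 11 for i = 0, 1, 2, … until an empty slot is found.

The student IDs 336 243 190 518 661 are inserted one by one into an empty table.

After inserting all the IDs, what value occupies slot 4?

Insert 336: h=7, slot 7 empty → index 7.
Insert 243: h=6, slot 6 empty → index 6.
Insert 190: h=2, slot 2 empty → index 2.
Insert 518: h=6, slots 6,7 occupied → index 10.
Insert 661: h=6, slots 6,7,10 occupied → index 4.
Table: [_, _, 190, _, 661, _, 243, 336, _, _, 518]

661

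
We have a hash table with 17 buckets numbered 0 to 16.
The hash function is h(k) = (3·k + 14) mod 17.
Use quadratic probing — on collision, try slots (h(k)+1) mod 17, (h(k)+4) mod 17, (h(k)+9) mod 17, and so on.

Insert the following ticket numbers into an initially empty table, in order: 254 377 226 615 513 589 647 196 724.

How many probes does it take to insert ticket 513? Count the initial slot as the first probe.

Insert 254: h=11, slot 11 empty → index 11.
Insert 377: h=6, slot 6 empty → index 6.
Insert 226: h=12, slot 12 empty → index 12.
Insert 615: h=6, slot 6 occupied → index 7.
Insert 513: h=6, slots 6,7 occupied → index 10.
Insert 589: h=13, slot 13 empty → index 13.
Insert 647: h=0, slot 0 empty → index 0.
Insert 196: h=7, slot 7 occupied → index 8.
Insert 724: h=10, slots 10,11 occupied → index 14.
Table: [647, -, -, -, -, -, 377, 615, 196, -, 513, 254, 226, 589, 724, -, -]

3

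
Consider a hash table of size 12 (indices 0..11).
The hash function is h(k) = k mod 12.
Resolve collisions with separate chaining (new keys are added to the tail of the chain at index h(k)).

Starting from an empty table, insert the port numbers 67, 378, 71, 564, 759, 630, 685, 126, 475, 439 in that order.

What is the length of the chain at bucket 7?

67 → bucket 7
378 → bucket 6
71 → bucket 11
564 → bucket 0
759 → bucket 3
630 → bucket 6 (collision)
685 → bucket 1
126 → bucket 6 (collision)
475 → bucket 7 (collision)
439 → bucket 7 (collision)
Final buckets:
0: 564
1: 685
2: ∅
3: 759
4: ∅
5: ∅
6: 378 -> 630 -> 126
7: 67 -> 475 -> 439
8: ∅
9: ∅
10: ∅
11: 71

3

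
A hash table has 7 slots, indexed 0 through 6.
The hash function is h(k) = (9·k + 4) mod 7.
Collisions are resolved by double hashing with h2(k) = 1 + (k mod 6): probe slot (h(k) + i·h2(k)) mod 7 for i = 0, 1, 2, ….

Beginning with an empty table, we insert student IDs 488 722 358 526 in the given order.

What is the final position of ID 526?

2

488 hashes to 0; slot 0 is free -> place at 0.
722 hashes to 6; slot 6 is free -> place at 6.
358 hashes to 6, h2=5; 6 taken -> place at 4.
526 hashes to 6, h2=5; 6,4 taken -> place at 2.
Table: [488, _, 526, _, 358, _, 722]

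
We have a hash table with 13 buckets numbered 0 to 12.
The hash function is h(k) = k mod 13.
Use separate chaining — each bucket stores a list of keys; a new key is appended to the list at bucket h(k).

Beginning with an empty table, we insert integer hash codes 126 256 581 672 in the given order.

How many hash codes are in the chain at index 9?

4

Insert 126: h=9, bucket 9 empty -> new chain.
Insert 256: h=9, bucket 9 nonempty -> append to chain.
Insert 581: h=9, bucket 9 nonempty -> append to chain.
Insert 672: h=9, bucket 9 nonempty -> append to chain.
Final buckets:
0: —
1: —
2: —
3: —
4: —
5: —
6: —
7: —
8: —
9: 126 -> 256 -> 581 -> 672
10: —
11: —
12: —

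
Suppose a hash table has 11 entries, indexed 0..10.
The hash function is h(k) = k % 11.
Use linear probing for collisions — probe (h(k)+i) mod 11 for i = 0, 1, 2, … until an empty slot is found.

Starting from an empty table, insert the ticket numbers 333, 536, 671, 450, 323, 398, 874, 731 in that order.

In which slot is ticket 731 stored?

Insert 333: h=3, slot 3 empty → index 3.
Insert 536: h=8, slot 8 empty → index 8.
Insert 671: h=0, slot 0 empty → index 0.
Insert 450: h=10, slot 10 empty → index 10.
Insert 323: h=4, slot 4 empty → index 4.
Insert 398: h=2, slot 2 empty → index 2.
Insert 874: h=5, slot 5 empty → index 5.
Insert 731: h=5, slot 5 occupied → index 6.
Table: [671, ., 398, 333, 323, 874, 731, ., 536, ., 450]

6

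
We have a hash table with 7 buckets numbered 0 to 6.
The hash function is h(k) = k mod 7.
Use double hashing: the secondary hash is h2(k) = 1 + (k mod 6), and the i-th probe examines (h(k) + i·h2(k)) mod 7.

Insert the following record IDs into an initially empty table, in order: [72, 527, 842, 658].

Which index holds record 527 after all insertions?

1

72 hashes to 2; slot 2 is free -> place at 2.
527 hashes to 2, h2=6; 2 taken -> place at 1.
842 hashes to 2, h2=3; 2 taken -> place at 5.
658 hashes to 0; slot 0 is free -> place at 0.
Table: [658, 527, 72, _, _, 842, _]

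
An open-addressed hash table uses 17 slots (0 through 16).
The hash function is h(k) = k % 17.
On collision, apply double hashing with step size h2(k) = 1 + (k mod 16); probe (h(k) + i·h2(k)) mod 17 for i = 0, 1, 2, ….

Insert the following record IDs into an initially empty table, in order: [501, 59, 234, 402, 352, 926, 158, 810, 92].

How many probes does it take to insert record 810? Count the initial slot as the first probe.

3

501 hashes to 8; slot 8 is free -> place at 8.
59 hashes to 8, h2=12; 8 taken -> place at 3.
234 hashes to 13; slot 13 is free -> place at 13.
402 hashes to 11; slot 11 is free -> place at 11.
352 hashes to 12; slot 12 is free -> place at 12.
926 hashes to 8, h2=15; 8 taken -> place at 6.
158 hashes to 5; slot 5 is free -> place at 5.
810 hashes to 11, h2=11; 11,5 taken -> place at 16.
92 hashes to 7; slot 7 is free -> place at 7.
Table: [., ., ., 59, ., 158, 926, 92, 501, ., ., 402, 352, 234, ., ., 810]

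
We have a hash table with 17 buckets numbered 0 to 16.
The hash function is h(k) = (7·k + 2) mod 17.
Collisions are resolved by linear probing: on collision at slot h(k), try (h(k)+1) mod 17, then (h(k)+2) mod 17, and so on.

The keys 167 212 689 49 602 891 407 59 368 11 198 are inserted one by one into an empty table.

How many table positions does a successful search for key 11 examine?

167: h=15 → slot 15
212: h=7 → slot 7
689: h=14 → slot 14
49: h=5 → slot 5
602: h=0 → slot 0
891: h=0, probe 0,1 → slot 1
407: h=12 → slot 12
59: h=7, probe 7,8 → slot 8
368: h=11 → slot 11
11: h=11, probe 11,12,13 → slot 13
198: h=11, probe 11,12,13,14,15,16 → slot 16
Table: [602, 891, ., ., ., 49, ., 212, 59, ., ., 368, 407, 11, 689, 167, 198]
Lookup 11: h=11, probe 11,12,13 → found at 13.

3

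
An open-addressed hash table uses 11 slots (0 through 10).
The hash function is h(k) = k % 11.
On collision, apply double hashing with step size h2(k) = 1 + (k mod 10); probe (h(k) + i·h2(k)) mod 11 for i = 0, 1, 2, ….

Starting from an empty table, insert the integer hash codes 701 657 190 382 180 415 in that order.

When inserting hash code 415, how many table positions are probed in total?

701 hashes to 8; slot 8 is free => place at 8.
657 hashes to 8, h2=8; 8 taken => place at 5.
190 hashes to 3; slot 3 is free => place at 3.
382 hashes to 8, h2=3; 8 taken => place at 0.
180 hashes to 4; slot 4 is free => place at 4.
415 hashes to 8, h2=6; 8,3 taken => place at 9.
Table: [382, —, —, 190, 180, 657, —, —, 701, 415, —]

3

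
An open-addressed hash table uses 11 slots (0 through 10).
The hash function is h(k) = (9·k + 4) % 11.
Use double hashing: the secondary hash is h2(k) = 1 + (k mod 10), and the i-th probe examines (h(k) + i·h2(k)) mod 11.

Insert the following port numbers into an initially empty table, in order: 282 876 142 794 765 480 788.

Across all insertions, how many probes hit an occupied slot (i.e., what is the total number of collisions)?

3

282: h=1 → slot 1
876: h=1, h2=7, probe 1,8 → slot 8
142: h=6 → slot 6
794: h=0 → slot 0
765: h=3 → slot 3
480: h=1, h2=1, probe 1,2 → slot 2
788: h=1, h2=9, probe 1,10 → slot 10
Table: [794, 282, 480, 765, —, —, 142, —, 876, —, 788]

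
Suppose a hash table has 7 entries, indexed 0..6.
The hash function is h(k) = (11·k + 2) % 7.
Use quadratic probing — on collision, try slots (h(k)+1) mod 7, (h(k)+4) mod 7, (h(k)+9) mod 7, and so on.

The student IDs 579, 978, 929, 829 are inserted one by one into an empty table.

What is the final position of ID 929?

579 hashes to 1; slot 1 is free -> place at 1.
978 hashes to 1; 1 taken -> place at 2.
929 hashes to 1; 1,2 taken -> place at 5.
829 hashes to 0; slot 0 is free -> place at 0.
Table: [829, 579, 978, ., ., 929, .]

5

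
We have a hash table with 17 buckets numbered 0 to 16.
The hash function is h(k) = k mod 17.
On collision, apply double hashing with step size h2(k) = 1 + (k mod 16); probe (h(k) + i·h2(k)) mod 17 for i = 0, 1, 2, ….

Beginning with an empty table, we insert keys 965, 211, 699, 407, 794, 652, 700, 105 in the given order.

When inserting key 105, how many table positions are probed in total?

5

965 hashes to 13; slot 13 is free => place at 13.
211 hashes to 7; slot 7 is free => place at 7.
699 hashes to 2; slot 2 is free => place at 2.
407 hashes to 16; slot 16 is free => place at 16.
794 hashes to 12; slot 12 is free => place at 12.
652 hashes to 6; slot 6 is free => place at 6.
700 hashes to 3; slot 3 is free => place at 3.
105 hashes to 3, h2=10; 3,13,6,16 taken => place at 9.
Table: [., ., 699, 700, ., ., 652, 211, ., 105, ., ., 794, 965, ., ., 407]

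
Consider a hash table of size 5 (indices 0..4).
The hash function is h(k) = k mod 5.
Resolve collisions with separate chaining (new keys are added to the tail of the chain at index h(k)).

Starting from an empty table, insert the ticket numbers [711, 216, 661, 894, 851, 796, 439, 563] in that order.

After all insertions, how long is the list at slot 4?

2

711 -> bucket 1
216 -> bucket 1 (collision)
661 -> bucket 1 (collision)
894 -> bucket 4
851 -> bucket 1 (collision)
796 -> bucket 1 (collision)
439 -> bucket 4 (collision)
563 -> bucket 3
Final buckets:
0: _
1: 711 -> 216 -> 661 -> 851 -> 796
2: _
3: 563
4: 894 -> 439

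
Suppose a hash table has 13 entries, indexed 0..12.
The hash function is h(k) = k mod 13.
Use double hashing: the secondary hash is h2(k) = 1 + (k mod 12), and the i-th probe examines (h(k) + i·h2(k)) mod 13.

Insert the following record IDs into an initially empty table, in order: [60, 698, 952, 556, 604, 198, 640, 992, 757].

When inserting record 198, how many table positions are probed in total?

3

60 hashes to 8; slot 8 is free => place at 8.
698 hashes to 9; slot 9 is free => place at 9.
952 hashes to 3; slot 3 is free => place at 3.
556 hashes to 10; slot 10 is free => place at 10.
604 hashes to 6; slot 6 is free => place at 6.
198 hashes to 3, h2=7; 3,10 taken => place at 4.
640 hashes to 3, h2=5; 3,8 taken => place at 0.
992 hashes to 4, h2=9; 4,0,9 taken => place at 5.
757 hashes to 3, h2=2; 3,5 taken => place at 7.
Table: [640, ∅, ∅, 952, 198, 992, 604, 757, 60, 698, 556, ∅, ∅]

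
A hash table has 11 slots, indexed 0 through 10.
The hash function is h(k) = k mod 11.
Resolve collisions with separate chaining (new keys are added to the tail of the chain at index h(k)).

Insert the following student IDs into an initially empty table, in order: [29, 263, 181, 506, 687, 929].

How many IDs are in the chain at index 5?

Insert 29: h=7, bucket 7 empty -> new chain.
Insert 263: h=10, bucket 10 empty -> new chain.
Insert 181: h=5, bucket 5 empty -> new chain.
Insert 506: h=0, bucket 0 empty -> new chain.
Insert 687: h=5, bucket 5 nonempty -> append to chain.
Insert 929: h=5, bucket 5 nonempty -> append to chain.
Final buckets:
0: 506
1: -
2: -
3: -
4: -
5: 181 -> 687 -> 929
6: -
7: 29
8: -
9: -
10: 263

3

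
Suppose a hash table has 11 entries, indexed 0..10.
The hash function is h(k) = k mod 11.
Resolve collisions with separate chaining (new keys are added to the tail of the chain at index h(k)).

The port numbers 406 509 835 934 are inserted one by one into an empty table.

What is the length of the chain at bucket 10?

406 → bucket 10
509 → bucket 3
835 → bucket 10 (collision)
934 → bucket 10 (collision)
Final buckets:
0: ∅
1: ∅
2: ∅
3: 509
4: ∅
5: ∅
6: ∅
7: ∅
8: ∅
9: ∅
10: 406 -> 835 -> 934

3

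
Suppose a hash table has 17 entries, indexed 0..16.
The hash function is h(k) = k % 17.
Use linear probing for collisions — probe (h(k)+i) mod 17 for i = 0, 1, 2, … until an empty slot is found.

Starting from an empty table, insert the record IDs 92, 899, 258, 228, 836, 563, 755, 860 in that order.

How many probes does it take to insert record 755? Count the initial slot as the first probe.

3

92: h=7 → slot 7
899: h=15 → slot 15
258: h=3 → slot 3
228: h=7, probe 7,8 → slot 8
836: h=3, probe 3,4 → slot 4
563: h=2 → slot 2
755: h=7, probe 7,8,9 → slot 9
860: h=10 → slot 10
Table: [—, —, 563, 258, 836, —, —, 92, 228, 755, 860, —, —, —, —, 899, —]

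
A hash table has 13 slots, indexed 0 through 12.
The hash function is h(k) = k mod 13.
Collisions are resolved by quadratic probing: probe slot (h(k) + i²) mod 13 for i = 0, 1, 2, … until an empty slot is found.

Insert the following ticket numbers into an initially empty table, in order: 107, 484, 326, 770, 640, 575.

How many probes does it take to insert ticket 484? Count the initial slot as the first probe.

Insert 107: h=3, slot 3 empty → index 3.
Insert 484: h=3, slot 3 occupied → index 4.
Insert 326: h=1, slot 1 empty → index 1.
Insert 770: h=3, slots 3,4 occupied → index 7.
Insert 640: h=3, slots 3,4,7 occupied → index 12.
Insert 575: h=3, slots 3,4,7,12 occupied → index 6.
Table: [-, 326, -, 107, 484, -, 575, 770, -, -, -, -, 640]

2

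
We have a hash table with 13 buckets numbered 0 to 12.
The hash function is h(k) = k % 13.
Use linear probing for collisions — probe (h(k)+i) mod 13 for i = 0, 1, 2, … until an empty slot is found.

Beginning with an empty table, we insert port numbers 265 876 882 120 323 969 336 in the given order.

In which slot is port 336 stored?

265 hashes to 5; slot 5 is free -> place at 5.
876 hashes to 5; 5 taken -> place at 6.
882 hashes to 11; slot 11 is free -> place at 11.
120 hashes to 3; slot 3 is free -> place at 3.
323 hashes to 11; 11 taken -> place at 12.
969 hashes to 7; slot 7 is free -> place at 7.
336 hashes to 11; 11,12 taken -> place at 0.
Table: [336, -, -, 120, -, 265, 876, 969, -, -, -, 882, 323]

0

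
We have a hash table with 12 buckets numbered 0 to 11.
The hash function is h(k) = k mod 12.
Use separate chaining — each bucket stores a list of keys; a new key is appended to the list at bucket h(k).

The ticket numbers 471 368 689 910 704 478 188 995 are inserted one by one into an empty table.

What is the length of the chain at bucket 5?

1

471 -> bucket 3
368 -> bucket 8
689 -> bucket 5
910 -> bucket 10
704 -> bucket 8 (collision)
478 -> bucket 10 (collision)
188 -> bucket 8 (collision)
995 -> bucket 11
Final buckets:
0: ∅
1: ∅
2: ∅
3: 471
4: ∅
5: 689
6: ∅
7: ∅
8: 368 -> 704 -> 188
9: ∅
10: 910 -> 478
11: 995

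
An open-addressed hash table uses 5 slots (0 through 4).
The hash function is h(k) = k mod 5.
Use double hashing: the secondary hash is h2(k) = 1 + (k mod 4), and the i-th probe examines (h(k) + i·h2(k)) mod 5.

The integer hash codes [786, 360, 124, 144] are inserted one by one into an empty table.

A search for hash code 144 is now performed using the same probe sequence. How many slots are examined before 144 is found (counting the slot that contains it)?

4

786 hashes to 1; slot 1 is free → place at 1.
360 hashes to 0; slot 0 is free → place at 0.
124 hashes to 4; slot 4 is free → place at 4.
144 hashes to 4, h2=1; 4,0,1 taken → place at 2.
Table: [360, 786, 144, -, 124]
Lookup 144: h=4, h2=1, probe 4,0,1,2 → found at 2.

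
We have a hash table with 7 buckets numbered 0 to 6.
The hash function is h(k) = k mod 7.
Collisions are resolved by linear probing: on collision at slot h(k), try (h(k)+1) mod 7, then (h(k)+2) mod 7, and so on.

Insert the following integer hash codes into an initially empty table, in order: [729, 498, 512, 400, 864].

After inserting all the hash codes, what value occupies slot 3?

Insert 729: h=1, slot 1 empty => index 1.
Insert 498: h=1, slot 1 occupied => index 2.
Insert 512: h=1, slots 1,2 occupied => index 3.
Insert 400: h=1, slots 1,2,3 occupied => index 4.
Insert 864: h=3, slots 3,4 occupied => index 5.
Table: [-, 729, 498, 512, 400, 864, -]

512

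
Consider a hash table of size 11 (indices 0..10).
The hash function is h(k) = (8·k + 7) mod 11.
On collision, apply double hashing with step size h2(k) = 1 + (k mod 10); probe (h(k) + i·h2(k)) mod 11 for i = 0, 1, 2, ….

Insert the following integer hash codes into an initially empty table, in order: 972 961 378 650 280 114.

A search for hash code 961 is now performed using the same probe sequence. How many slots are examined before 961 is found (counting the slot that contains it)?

2

972: h=6 -> slot 6
961: h=6, h2=2, probe 6,8 -> slot 8
378: h=6, h2=9, probe 6,4 -> slot 4
650: h=4, h2=1, probe 4,5 -> slot 5
280: h=3 -> slot 3
114: h=6, h2=5, probe 6,0 -> slot 0
Table: [114, ∅, ∅, 280, 378, 650, 972, ∅, 961, ∅, ∅]
Lookup 961: h=6, h2=2, probe 6,8 → found at 8.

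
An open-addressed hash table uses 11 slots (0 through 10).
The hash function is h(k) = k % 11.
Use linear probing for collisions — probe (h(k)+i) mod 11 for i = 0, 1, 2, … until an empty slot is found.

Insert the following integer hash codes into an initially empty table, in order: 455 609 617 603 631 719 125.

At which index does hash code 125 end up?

8

455 hashes to 4; slot 4 is free -> place at 4.
609 hashes to 4; 4 taken -> place at 5.
617 hashes to 1; slot 1 is free -> place at 1.
603 hashes to 9; slot 9 is free -> place at 9.
631 hashes to 4; 4,5 taken -> place at 6.
719 hashes to 4; 4,5,6 taken -> place at 7.
125 hashes to 4; 4,5,6,7 taken -> place at 8.
Table: [_, 617, _, _, 455, 609, 631, 719, 125, 603, _]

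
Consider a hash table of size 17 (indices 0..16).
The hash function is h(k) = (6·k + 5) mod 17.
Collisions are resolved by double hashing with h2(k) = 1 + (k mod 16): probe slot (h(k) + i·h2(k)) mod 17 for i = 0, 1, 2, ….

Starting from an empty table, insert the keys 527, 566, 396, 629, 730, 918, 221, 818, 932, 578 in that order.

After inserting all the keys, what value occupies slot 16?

527: h=5 => slot 5
566: h=1 => slot 1
396: h=1, h2=13, probe 1,14 => slot 14
629: h=5, h2=6, probe 5,11 => slot 11
730: h=16 => slot 16
918: h=5, h2=7, probe 5,12 => slot 12
221: h=5, h2=14, probe 5,2 => slot 2
818: h=0 => slot 0
932: h=4 => slot 4
578: h=5, h2=3, probe 5,8 => slot 8
Table: [818, 566, 221, ∅, 932, 527, ∅, ∅, 578, ∅, ∅, 629, 918, ∅, 396, ∅, 730]

730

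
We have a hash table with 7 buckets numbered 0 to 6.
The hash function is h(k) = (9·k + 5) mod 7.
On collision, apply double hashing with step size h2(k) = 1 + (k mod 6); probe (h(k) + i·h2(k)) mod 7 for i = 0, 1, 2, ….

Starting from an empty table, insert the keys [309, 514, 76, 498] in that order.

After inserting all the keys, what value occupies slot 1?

309 hashes to 0; slot 0 is free -> place at 0.
514 hashes to 4; slot 4 is free -> place at 4.
76 hashes to 3; slot 3 is free -> place at 3.
498 hashes to 0, h2=1; 0 taken -> place at 1.
Table: [309, 498, _, 76, 514, _, _]

498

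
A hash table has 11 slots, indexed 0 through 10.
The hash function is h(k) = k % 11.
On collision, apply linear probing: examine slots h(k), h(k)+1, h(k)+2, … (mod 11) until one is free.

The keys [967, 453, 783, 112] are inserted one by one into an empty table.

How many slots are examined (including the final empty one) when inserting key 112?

967: h=10 => slot 10
453: h=2 => slot 2
783: h=2, probe 2,3 => slot 3
112: h=2, probe 2,3,4 => slot 4
Table: [., ., 453, 783, 112, ., ., ., ., ., 967]

3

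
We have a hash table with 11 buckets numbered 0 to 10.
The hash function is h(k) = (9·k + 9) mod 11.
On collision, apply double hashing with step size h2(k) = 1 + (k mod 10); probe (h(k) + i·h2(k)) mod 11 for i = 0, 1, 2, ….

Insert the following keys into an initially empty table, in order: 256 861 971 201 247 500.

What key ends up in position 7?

971

Insert 256: h=3, slot 3 empty => index 3.
Insert 861: h=3, h2=2, slot 3 occupied => index 5.
Insert 971: h=3, h2=2, slots 3,5 occupied => index 7.
Insert 201: h=3, h2=2, slots 3,5,7 occupied => index 9.
Insert 247: h=10, slot 10 empty => index 10.
Insert 500: h=10, h2=1, slot 10 occupied => index 0.
Table: [500, ∅, ∅, 256, ∅, 861, ∅, 971, ∅, 201, 247]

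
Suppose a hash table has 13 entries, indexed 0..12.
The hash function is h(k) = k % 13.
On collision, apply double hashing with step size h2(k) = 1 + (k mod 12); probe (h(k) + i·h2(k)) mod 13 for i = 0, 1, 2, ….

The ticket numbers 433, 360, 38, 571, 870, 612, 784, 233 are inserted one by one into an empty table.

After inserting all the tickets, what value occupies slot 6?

433 hashes to 4; slot 4 is free → place at 4.
360 hashes to 9; slot 9 is free → place at 9.
38 hashes to 12; slot 12 is free → place at 12.
571 hashes to 12, h2=8; 12 taken → place at 7.
870 hashes to 12, h2=7; 12 taken → place at 6.
612 hashes to 1; slot 1 is free → place at 1.
784 hashes to 4, h2=5; 4,9,1,6 taken → place at 11.
233 hashes to 12, h2=6; 12 taken → place at 5.
Table: [_, 612, _, _, 433, 233, 870, 571, _, 360, _, 784, 38]

870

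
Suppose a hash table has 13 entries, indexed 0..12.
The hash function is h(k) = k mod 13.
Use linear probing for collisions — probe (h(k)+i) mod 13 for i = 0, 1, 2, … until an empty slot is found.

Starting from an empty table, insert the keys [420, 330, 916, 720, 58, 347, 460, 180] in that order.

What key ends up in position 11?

420 hashes to 4; slot 4 is free -> place at 4.
330 hashes to 5; slot 5 is free -> place at 5.
916 hashes to 6; slot 6 is free -> place at 6.
720 hashes to 5; 5,6 taken -> place at 7.
58 hashes to 6; 6,7 taken -> place at 8.
347 hashes to 9; slot 9 is free -> place at 9.
460 hashes to 5; 5,6,7,8,9 taken -> place at 10.
180 hashes to 11; slot 11 is free -> place at 11.
Table: [-, -, -, -, 420, 330, 916, 720, 58, 347, 460, 180, -]

180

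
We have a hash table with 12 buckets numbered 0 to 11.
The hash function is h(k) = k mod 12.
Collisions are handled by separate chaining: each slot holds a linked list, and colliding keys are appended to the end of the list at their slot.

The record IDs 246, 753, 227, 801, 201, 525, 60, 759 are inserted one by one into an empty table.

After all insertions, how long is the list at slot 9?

246 -> bucket 6
753 -> bucket 9
227 -> bucket 11
801 -> bucket 9 (collision)
201 -> bucket 9 (collision)
525 -> bucket 9 (collision)
60 -> bucket 0
759 -> bucket 3
Final buckets:
0: 60
1: ∅
2: ∅
3: 759
4: ∅
5: ∅
6: 246
7: ∅
8: ∅
9: 753 -> 801 -> 201 -> 525
10: ∅
11: 227

4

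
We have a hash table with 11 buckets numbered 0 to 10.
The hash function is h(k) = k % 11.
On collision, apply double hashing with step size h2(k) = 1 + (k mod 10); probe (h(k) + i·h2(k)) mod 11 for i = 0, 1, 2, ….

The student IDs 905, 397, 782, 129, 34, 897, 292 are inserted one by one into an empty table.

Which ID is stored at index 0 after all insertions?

905: h=3 => slot 3
397: h=1 => slot 1
782: h=1, h2=3, probe 1,4 => slot 4
129: h=8 => slot 8
34: h=1, h2=5, probe 1,6 => slot 6
897: h=6, h2=8, probe 6,3,0 => slot 0
292: h=6, h2=3, probe 6,9 => slot 9
Table: [897, 397, -, 905, 782, -, 34, -, 129, 292, -]

897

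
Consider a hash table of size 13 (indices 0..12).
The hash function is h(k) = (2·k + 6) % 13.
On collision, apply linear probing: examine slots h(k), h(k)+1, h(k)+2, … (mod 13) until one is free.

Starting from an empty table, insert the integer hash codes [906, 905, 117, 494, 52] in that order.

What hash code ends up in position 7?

494

Insert 906: h=11, slot 11 empty → index 11.
Insert 905: h=9, slot 9 empty → index 9.
Insert 117: h=6, slot 6 empty → index 6.
Insert 494: h=6, slot 6 occupied → index 7.
Insert 52: h=6, slots 6,7 occupied → index 8.
Table: [_, _, _, _, _, _, 117, 494, 52, 905, _, 906, _]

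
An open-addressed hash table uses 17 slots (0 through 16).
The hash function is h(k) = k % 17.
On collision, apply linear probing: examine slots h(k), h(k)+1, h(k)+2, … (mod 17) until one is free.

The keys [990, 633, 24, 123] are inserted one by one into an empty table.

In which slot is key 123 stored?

990 hashes to 4; slot 4 is free -> place at 4.
633 hashes to 4; 4 taken -> place at 5.
24 hashes to 7; slot 7 is free -> place at 7.
123 hashes to 4; 4,5 taken -> place at 6.
Table: [—, —, —, —, 990, 633, 123, 24, —, —, —, —, —, —, —, —, —]

6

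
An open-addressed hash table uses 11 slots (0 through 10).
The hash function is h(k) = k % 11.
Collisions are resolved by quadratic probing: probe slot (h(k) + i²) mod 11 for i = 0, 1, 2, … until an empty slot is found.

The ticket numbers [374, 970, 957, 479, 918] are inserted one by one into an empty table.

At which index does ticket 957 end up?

374 hashes to 0; slot 0 is free -> place at 0.
970 hashes to 2; slot 2 is free -> place at 2.
957 hashes to 0; 0 taken -> place at 1.
479 hashes to 6; slot 6 is free -> place at 6.
918 hashes to 5; slot 5 is free -> place at 5.
Table: [374, 957, 970, ., ., 918, 479, ., ., ., .]

1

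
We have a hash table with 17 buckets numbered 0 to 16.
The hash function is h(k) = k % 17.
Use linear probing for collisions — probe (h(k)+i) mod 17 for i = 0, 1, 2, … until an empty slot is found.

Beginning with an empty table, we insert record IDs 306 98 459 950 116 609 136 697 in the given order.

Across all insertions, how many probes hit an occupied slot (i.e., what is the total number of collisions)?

8

306 hashes to 0; slot 0 is free -> place at 0.
98 hashes to 13; slot 13 is free -> place at 13.
459 hashes to 0; 0 taken -> place at 1.
950 hashes to 15; slot 15 is free -> place at 15.
116 hashes to 14; slot 14 is free -> place at 14.
609 hashes to 14; 14,15 taken -> place at 16.
136 hashes to 0; 0,1 taken -> place at 2.
697 hashes to 0; 0,1,2 taken -> place at 3.
Table: [306, 459, 136, 697, ., ., ., ., ., ., ., ., ., 98, 116, 950, 609]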